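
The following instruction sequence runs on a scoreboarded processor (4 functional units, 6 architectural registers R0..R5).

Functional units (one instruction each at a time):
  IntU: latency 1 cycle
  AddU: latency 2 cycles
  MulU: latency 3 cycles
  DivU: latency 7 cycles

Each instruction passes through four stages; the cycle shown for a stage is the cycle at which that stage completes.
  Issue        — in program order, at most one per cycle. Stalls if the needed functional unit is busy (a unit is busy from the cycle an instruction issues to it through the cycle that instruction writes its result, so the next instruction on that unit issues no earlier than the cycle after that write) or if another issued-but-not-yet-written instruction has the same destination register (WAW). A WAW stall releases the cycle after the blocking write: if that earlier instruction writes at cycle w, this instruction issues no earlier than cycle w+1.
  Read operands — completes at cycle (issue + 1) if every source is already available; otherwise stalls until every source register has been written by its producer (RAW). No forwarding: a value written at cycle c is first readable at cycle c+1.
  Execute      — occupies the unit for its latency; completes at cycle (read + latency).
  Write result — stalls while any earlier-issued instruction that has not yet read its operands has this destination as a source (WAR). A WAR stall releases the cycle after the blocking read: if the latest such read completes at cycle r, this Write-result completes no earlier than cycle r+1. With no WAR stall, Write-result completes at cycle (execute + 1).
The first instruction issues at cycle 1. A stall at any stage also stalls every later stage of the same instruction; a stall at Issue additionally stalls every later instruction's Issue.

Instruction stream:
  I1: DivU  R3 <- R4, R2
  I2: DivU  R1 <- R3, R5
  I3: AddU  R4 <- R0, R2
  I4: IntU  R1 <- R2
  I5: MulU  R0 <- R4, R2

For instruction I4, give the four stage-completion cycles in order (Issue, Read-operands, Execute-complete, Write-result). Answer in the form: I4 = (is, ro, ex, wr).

I4 = (21, 22, 23, 24)

c1: I1→DivU
c2: I1 RO
c9: I1 EX
c10: I1 WR R3
c11: I2→DivU
c12: I2 RO, I3→AddU
c13: I3 RO
c15: I3 EX
c16: I3 WR R4
c19: I2 EX
c20: I2 WR R1
c21: I4→IntU
c22: I4 RO, I5→MulU
c23: I4 EX, I5 RO
c24: I4 WR R1
c26: I5 EX
c27: I5 WR R0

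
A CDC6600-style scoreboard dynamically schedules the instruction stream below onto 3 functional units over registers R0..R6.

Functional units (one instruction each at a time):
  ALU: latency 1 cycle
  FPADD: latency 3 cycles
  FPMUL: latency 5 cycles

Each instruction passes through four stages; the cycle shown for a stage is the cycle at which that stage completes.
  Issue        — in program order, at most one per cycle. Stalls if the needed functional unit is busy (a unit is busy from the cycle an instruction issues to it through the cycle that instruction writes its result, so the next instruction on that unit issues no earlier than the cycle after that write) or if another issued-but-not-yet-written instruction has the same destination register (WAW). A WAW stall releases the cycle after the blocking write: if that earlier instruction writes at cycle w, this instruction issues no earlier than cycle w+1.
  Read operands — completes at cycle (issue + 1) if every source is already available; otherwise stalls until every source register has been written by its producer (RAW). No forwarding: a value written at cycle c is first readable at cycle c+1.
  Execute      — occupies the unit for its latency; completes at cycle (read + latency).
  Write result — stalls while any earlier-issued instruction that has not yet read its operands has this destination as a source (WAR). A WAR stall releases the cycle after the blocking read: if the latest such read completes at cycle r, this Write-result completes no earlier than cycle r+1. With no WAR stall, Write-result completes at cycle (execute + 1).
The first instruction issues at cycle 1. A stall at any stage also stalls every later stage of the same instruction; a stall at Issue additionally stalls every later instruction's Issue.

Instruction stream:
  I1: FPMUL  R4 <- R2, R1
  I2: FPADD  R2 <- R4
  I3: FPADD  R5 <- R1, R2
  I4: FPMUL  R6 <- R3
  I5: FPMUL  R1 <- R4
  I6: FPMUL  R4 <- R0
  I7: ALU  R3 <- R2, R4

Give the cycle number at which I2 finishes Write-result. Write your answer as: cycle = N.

I1: IS=1 RO=2 EX=7 WR=8
I2: IS=2 RO=9 EX=12 WR=13  [RAW R4: wait I1 write@8]
I3: IS=14 RO=15 EX=18 WR=19  [struct: FPADD busy until I2 writes@13]
I4: IS=15 RO=16 EX=21 WR=22
I5: IS=23 RO=24 EX=29 WR=30  [struct: FPMUL busy until I4 writes@22]
I6: IS=31 RO=32 EX=37 WR=38  [struct: FPMUL busy until I5 writes@30]
I7: IS=32 RO=39 EX=40 WR=41  [RAW R4: wait I6 write@38]

cycle = 13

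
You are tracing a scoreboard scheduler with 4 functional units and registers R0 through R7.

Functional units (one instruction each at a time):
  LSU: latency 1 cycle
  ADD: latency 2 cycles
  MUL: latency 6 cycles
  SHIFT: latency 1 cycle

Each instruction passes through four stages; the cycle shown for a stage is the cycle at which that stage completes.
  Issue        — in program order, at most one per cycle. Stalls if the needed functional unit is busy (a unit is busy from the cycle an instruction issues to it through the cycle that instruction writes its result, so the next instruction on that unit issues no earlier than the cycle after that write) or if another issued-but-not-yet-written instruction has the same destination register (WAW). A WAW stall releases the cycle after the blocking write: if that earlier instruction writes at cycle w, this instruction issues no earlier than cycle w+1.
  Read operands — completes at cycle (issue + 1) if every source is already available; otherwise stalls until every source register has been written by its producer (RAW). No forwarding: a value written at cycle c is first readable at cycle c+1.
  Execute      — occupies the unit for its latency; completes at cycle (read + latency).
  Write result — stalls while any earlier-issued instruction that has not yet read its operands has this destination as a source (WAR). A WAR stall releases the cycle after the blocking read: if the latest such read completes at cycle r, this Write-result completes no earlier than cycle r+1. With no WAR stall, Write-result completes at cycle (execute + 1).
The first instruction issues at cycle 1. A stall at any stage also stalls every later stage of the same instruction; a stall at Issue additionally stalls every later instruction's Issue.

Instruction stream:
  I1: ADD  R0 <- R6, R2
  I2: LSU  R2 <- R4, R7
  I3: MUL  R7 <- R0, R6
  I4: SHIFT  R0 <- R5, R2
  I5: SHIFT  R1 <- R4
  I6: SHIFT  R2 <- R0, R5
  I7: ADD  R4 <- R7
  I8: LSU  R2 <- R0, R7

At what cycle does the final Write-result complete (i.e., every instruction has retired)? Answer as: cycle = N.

I1: IS=1 RO=2 EX=4 WR=5
I2: IS=2 RO=3 EX=4 WR=5
I3: IS=3 RO=6 EX=12 WR=13  [RAW R0: wait I1 write@5]
I4: IS=6 RO=7 EX=8 WR=9  [WAW R0: wait I1 write@5]
I5: IS=10 RO=11 EX=12 WR=13  [struct: SHIFT busy until I4 writes@9]
I6: IS=14 RO=15 EX=16 WR=17  [struct: SHIFT busy until I5 writes@13]
I7: IS=15 RO=16 EX=18 WR=19
I8: IS=18 RO=19 EX=20 WR=21  [WAW R2: wait I6 write@17]

cycle = 21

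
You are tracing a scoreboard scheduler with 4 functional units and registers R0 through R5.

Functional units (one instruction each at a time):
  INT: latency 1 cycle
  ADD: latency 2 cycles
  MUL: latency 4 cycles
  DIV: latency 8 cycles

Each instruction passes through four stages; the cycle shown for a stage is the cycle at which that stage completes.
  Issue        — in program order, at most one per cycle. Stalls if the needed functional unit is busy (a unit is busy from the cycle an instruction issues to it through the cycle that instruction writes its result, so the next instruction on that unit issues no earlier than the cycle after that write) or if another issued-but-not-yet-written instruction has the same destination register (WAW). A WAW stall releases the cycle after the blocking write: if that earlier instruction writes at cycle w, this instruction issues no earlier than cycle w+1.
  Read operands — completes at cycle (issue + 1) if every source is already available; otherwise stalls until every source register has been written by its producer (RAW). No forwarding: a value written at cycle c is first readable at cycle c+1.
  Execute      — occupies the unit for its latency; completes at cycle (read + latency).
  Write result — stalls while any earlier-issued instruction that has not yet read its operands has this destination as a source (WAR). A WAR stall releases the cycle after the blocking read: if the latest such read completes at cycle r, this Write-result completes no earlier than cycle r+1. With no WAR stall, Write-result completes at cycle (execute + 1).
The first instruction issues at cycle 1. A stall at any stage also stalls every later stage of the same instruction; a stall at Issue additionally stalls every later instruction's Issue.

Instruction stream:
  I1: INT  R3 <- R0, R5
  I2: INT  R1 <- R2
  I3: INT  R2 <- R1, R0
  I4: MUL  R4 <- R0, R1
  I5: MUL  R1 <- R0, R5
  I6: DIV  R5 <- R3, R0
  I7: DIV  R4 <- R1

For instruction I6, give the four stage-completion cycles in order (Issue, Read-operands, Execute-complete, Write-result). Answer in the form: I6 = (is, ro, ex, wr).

I6 = (18, 19, 27, 28)

1) issue 1, read 2, done 3, write 4
2) issue 5, read 6, done 7, write 8  <struct: INT busy until I1 writes@4>
3) issue 9, read 10, done 11, write 12  <struct: INT busy until I2 writes@8>
4) issue 10, read 11, done 15, write 16
5) issue 17, read 18, done 22, write 23  <struct: MUL busy until I4 writes@16>
6) issue 18, read 19, done 27, write 28
7) issue 29, read 30, done 38, write 39  <struct: DIV busy until I6 writes@28>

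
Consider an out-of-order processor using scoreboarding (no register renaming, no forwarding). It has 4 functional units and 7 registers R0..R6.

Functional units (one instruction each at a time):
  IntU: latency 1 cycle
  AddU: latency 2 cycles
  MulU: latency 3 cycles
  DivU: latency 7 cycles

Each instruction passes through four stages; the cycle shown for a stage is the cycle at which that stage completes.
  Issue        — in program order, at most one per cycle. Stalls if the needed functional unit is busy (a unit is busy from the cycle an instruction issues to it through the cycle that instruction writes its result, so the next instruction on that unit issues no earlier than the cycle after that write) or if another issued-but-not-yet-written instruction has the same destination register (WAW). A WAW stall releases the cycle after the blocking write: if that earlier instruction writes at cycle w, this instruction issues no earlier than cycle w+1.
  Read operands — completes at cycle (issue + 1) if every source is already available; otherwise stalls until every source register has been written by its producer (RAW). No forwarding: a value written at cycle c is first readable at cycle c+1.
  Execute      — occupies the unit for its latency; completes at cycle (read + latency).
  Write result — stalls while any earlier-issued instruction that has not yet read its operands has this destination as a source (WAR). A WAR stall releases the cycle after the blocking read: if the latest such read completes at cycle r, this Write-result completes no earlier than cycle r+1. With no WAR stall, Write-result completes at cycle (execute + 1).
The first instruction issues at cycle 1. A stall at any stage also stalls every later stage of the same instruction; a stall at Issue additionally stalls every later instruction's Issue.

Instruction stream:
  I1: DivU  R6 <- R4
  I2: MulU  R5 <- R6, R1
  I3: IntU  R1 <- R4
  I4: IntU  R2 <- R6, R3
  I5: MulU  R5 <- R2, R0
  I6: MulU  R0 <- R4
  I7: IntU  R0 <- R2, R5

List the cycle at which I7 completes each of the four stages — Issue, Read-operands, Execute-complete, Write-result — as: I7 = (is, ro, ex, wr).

I7 = (28, 29, 30, 31)

t=1  I1 dispatched to DivU
t=2  I1 operands ready · I2 dispatched to MulU
t=3  I3 dispatched to IntU
t=4  I3 operands ready
t=5  I3 complete
t=9  I1 complete
t=10  R6←I1
t=11  I2 operands ready
t=12  R1←I3
t=13  I4 dispatched to IntU
t=14  I2 complete · I4 operands ready
t=15  R5←I2 · I4 complete
t=16  R2←I4 · I5 dispatched to MulU
t=17  I5 operands ready
t=20  I5 complete
t=21  R5←I5
t=22  I6 dispatched to MulU
t=23  I6 operands ready
t=26  I6 complete
t=27  R0←I6
t=28  I7 dispatched to IntU
t=29  I7 operands ready
t=30  I7 complete
t=31  R0←I7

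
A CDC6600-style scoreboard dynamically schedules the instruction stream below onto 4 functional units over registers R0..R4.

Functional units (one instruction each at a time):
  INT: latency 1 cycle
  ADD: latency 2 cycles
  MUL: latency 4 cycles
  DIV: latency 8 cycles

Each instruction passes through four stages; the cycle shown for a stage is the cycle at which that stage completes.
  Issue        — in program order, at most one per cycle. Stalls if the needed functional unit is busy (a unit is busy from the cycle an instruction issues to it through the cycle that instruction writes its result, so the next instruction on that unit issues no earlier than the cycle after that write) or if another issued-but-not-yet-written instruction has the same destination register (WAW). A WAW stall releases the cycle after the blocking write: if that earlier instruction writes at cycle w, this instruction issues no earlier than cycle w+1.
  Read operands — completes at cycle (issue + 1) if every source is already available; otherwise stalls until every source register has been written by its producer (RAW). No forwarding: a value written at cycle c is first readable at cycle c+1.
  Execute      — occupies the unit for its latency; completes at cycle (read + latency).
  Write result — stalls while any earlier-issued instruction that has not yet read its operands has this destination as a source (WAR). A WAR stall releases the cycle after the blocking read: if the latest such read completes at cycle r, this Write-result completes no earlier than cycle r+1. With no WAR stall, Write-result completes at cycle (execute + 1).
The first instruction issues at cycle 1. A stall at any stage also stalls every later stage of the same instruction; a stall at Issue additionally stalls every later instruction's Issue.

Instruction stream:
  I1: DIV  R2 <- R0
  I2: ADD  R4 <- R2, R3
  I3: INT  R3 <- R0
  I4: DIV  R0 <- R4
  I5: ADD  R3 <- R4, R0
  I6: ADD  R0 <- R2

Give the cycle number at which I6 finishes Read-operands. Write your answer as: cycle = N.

cycle = 31

c1: I1→DIV
c2: I1 RO · I2→ADD
c3: I3→INT
c4: I3 RO
c5: I3 EX
c10: I1 EX
c11: I1 WR R2
c12: I2 RO · I4→DIV
c13: I3 WR R3
c14: I2 EX
c15: I2 WR R4
c16: I4 RO · I5→ADD
c24: I4 EX
c25: I4 WR R0
c26: I5 RO
c28: I5 EX
c29: I5 WR R3
c30: I6→ADD
c31: I6 RO
c33: I6 EX
c34: I6 WR R0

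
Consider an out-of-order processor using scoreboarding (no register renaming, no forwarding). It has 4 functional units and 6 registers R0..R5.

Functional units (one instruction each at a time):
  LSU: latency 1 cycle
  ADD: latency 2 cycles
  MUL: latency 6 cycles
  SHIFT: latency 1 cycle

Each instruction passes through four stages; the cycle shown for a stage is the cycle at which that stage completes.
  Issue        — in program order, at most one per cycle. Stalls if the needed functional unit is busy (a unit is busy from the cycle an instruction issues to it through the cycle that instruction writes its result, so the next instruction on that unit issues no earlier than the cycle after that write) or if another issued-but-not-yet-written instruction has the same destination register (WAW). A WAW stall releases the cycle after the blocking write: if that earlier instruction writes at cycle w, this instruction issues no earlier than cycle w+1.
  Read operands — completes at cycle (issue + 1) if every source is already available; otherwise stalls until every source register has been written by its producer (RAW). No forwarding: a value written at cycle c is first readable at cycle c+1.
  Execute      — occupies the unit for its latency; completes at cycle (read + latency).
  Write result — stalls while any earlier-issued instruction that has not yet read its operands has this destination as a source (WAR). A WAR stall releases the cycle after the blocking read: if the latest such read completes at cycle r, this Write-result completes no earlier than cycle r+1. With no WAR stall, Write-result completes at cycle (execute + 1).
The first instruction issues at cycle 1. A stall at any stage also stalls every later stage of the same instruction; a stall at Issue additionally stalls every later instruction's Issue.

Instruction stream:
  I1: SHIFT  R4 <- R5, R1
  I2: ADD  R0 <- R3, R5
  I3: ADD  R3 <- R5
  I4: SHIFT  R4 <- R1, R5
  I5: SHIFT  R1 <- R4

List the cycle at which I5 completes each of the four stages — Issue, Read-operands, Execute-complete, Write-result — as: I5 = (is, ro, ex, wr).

I5 = (12, 13, 14, 15)

[I1] 1/2/3/4
[I2] 2/3/5/6
[I3] 7/8/10/11  (struct: ADD busy until I2 writes@6)
[I4] 8/9/10/11
[I5] 12/13/14/15  (struct: SHIFT busy until I4 writes@11)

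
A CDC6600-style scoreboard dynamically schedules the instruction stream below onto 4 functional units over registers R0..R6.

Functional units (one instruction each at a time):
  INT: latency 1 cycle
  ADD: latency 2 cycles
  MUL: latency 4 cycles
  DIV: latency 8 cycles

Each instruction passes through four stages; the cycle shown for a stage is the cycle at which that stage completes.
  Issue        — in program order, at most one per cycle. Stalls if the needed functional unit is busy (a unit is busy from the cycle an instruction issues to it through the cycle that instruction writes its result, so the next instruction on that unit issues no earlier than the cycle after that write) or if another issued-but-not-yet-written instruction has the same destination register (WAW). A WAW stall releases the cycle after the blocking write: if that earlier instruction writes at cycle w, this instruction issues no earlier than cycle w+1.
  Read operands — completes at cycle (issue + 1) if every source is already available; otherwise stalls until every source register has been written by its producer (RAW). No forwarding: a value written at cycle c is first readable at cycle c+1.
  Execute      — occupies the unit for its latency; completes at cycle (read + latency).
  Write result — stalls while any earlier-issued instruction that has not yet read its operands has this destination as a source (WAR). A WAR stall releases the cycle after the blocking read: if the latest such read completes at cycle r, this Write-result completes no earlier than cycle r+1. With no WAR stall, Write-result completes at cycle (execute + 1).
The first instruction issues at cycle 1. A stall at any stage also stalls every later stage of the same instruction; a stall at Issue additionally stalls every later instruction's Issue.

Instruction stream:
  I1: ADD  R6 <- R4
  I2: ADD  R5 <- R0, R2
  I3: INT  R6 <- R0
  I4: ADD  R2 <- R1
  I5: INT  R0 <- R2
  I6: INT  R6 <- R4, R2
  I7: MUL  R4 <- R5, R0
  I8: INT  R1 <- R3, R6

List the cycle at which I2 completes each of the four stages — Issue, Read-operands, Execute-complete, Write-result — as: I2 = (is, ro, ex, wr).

I2 = (6, 7, 9, 10)

I1  is:1  ro:2  ex:4  wr:5
I2  is:6  ro:7  ex:9  wr:10  — struct: ADD busy until I1 writes@5
I3  is:7  ro:8  ex:9  wr:10
I4  is:11  ro:12  ex:14  wr:15  — struct: ADD busy until I2 writes@10
I5  is:12  ro:16  ex:17  wr:18  — RAW R2: wait I4 write@15
I6  is:19  ro:20  ex:21  wr:22  — struct: INT busy until I5 writes@18
I7  is:20  ro:21  ex:25  wr:26
I8  is:23  ro:24  ex:25  wr:26  — struct: INT busy until I6 writes@22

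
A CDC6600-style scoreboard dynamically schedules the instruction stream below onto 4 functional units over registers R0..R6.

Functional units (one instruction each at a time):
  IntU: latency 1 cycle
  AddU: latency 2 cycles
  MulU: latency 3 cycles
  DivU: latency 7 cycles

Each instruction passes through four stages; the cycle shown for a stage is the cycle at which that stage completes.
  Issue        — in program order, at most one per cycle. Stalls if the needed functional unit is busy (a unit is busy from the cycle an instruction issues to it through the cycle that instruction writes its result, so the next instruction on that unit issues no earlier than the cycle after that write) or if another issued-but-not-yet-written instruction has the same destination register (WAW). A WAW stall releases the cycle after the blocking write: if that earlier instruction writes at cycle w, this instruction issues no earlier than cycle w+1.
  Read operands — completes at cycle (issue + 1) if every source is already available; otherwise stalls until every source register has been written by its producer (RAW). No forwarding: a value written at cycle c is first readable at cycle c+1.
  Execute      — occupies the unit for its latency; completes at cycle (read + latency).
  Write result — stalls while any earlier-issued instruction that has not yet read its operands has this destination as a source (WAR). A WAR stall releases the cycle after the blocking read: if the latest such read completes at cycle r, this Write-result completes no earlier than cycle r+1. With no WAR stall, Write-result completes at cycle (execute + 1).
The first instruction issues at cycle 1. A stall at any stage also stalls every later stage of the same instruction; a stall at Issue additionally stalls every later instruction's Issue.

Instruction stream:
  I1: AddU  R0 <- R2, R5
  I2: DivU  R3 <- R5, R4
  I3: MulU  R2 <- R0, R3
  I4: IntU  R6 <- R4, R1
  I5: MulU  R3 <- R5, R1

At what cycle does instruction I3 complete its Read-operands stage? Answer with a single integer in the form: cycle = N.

  I1 | 1 | 2 | 4 | 5
  I2 | 2 | 3 | 10 | 11
  I3 | 3 | 12 | 15 | 16   RAW R3: wait I2 write@11
  I4 | 4 | 5 | 6 | 7
  I5 | 17 | 18 | 21 | 22   struct: MulU busy until I3 writes@16

cycle = 12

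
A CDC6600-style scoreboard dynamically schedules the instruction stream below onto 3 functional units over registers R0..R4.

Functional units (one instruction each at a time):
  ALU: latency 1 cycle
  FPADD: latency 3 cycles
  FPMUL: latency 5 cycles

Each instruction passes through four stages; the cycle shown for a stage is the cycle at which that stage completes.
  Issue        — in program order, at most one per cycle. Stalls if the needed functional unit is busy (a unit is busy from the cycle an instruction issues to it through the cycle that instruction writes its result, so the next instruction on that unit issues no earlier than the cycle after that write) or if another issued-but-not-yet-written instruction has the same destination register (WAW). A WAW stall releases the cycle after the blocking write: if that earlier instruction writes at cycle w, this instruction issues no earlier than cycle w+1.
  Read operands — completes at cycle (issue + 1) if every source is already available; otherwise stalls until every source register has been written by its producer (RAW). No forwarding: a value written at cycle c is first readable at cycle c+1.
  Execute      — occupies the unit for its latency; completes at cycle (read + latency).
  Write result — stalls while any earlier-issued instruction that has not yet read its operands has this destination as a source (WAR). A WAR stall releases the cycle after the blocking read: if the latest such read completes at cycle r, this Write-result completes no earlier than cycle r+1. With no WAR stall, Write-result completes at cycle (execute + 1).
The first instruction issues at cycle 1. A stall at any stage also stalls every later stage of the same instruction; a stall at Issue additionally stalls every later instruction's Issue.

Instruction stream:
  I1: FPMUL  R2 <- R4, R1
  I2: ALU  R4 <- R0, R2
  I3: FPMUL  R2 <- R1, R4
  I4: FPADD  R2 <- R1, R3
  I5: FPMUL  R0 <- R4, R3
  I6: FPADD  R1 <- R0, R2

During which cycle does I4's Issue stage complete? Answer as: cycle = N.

[I1] 1/2/7/8
[I2] 2/9/10/11  (RAW R2: wait I1 write@8)
[I3] 9/12/17/18  (struct: FPMUL busy until I1 writes@8; RAW R4: wait I2 write@11)
[I4] 19/20/23/24  (WAW R2: wait I3 write@18)
[I5] 20/21/26/27
[I6] 25/28/31/32  (struct: FPADD busy until I4 writes@24; RAW R0: wait I5 write@27)

cycle = 19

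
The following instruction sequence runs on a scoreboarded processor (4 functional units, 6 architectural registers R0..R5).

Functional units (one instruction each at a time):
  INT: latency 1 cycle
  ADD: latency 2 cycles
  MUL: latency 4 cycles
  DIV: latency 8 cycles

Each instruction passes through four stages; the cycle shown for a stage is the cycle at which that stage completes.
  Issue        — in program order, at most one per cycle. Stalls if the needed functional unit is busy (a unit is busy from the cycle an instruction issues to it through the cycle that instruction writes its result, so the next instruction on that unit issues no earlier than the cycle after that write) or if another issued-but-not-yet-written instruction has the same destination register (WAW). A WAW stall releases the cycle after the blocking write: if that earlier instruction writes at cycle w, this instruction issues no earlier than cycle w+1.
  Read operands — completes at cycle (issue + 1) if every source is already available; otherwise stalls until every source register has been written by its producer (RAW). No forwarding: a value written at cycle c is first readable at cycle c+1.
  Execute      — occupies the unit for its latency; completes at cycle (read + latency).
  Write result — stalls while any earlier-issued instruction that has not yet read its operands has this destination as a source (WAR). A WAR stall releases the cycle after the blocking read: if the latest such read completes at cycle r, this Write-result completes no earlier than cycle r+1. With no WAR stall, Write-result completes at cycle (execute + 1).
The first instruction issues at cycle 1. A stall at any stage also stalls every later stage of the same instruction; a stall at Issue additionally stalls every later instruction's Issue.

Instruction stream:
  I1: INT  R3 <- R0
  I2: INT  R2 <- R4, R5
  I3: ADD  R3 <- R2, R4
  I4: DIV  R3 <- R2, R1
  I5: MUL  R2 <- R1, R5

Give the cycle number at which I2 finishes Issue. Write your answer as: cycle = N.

cycle = 5

1) issue 1, read 2, done 3, write 4
2) issue 5, read 6, done 7, write 8  <struct: INT busy until I1 writes@4>
3) issue 6, read 9, done 11, write 12  <RAW R2: wait I2 write@8>
4) issue 13, read 14, done 22, write 23  <WAW R3: wait I3 write@12>
5) issue 14, read 15, done 19, write 20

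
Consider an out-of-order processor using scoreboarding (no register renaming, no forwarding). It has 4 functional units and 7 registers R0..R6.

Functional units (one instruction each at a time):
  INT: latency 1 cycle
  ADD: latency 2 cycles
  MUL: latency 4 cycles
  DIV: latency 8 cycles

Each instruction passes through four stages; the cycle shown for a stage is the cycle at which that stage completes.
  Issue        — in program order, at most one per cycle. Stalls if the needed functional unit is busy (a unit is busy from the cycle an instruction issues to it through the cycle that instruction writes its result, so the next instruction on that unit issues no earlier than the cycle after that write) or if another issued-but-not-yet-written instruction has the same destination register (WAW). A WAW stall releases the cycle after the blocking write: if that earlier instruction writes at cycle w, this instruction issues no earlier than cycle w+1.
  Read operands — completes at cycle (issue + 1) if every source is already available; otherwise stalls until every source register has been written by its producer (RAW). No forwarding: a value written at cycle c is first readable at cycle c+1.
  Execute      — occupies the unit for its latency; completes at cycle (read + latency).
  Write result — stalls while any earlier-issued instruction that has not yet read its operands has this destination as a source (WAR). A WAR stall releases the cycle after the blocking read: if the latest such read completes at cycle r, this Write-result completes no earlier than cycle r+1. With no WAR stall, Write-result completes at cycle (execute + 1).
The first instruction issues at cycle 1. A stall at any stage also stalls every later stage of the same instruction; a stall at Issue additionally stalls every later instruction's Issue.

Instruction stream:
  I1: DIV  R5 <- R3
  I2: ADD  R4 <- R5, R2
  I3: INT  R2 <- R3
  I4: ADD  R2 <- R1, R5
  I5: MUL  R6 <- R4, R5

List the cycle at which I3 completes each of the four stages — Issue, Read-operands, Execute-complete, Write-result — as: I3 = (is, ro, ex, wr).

I3 = (3, 4, 5, 13)

I1: IS=1 RO=2 EX=10 WR=11
I2: IS=2 RO=12 EX=14 WR=15  [RAW R5: wait I1 write@11]
I3: IS=3 RO=4 EX=5 WR=13  [WAR R2: wait I2 read@12]
I4: IS=16 RO=17 EX=19 WR=20  [struct: ADD busy until I2 writes@15]
I5: IS=17 RO=18 EX=22 WR=23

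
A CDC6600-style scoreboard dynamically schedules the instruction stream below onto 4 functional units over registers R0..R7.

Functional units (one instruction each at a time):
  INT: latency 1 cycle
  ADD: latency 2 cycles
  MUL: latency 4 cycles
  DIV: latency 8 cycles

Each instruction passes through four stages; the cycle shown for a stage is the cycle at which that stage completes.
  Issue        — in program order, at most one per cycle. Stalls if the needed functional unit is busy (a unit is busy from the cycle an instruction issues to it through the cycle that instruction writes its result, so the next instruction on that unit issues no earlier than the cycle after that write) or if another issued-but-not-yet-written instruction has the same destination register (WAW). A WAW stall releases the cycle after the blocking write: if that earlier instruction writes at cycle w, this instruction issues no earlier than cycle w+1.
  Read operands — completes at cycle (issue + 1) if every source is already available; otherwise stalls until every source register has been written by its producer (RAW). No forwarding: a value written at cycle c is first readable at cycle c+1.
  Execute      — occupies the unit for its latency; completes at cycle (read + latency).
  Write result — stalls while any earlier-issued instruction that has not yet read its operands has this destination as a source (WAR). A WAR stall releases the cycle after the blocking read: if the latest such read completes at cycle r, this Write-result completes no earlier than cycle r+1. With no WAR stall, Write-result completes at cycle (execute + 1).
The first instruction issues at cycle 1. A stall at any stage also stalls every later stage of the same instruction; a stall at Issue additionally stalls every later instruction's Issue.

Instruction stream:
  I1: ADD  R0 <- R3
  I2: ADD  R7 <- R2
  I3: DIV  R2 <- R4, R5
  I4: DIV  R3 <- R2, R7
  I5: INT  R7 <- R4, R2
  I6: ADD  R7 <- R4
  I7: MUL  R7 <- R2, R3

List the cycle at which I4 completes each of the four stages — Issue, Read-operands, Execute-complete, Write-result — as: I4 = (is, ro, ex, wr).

cycle 1: I1→ADD
cycle 2: I1 RO
cycle 4: I1 EX
cycle 5: I1 WR R0
cycle 6: I2→ADD
cycle 7: I2 RO | I3→DIV
cycle 8: I3 RO
cycle 9: I2 EX
cycle 10: I2 WR R7
cycle 16: I3 EX
cycle 17: I3 WR R2
cycle 18: I4→DIV
cycle 19: I4 RO | I5→INT
cycle 20: I5 RO
cycle 21: I5 EX
cycle 22: I5 WR R7
cycle 23: I6→ADD
cycle 24: I6 RO
cycle 26: I6 EX
cycle 27: I4 EX | I6 WR R7
cycle 28: I4 WR R3 | I7→MUL
cycle 29: I7 RO
cycle 33: I7 EX
cycle 34: I7 WR R7

I4 = (18, 19, 27, 28)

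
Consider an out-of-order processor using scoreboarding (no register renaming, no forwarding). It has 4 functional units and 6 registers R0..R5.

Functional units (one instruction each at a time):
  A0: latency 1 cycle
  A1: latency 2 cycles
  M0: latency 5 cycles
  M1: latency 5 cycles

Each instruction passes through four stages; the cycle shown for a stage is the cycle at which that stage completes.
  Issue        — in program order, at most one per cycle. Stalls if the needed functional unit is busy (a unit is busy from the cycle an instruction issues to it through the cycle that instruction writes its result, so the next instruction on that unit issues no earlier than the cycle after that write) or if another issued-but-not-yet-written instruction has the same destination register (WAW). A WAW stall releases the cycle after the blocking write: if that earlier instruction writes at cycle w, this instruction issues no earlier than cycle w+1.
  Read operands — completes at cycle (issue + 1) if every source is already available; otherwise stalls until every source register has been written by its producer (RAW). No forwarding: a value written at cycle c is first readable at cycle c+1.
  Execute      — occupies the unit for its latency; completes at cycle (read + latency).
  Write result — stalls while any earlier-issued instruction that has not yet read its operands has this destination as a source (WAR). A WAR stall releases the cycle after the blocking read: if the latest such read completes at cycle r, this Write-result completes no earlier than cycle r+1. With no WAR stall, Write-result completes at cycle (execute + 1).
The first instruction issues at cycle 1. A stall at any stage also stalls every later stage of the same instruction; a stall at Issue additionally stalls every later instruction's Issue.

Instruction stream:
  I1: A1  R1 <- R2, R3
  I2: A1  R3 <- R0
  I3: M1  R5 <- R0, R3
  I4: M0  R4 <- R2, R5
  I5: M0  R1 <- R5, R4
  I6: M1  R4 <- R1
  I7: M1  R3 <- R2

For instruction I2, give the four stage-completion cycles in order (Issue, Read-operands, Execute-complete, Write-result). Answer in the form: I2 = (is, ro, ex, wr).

I1 -> (1, 2, 4, 5)
I2 -> (6, 7, 9, 10)  // struct: A1 busy until I1 writes@5
I3 -> (7, 11, 16, 17)  // RAW R3: wait I2 write@10
I4 -> (8, 18, 23, 24)  // RAW R5: wait I3 write@17
I5 -> (25, 26, 31, 32)  // struct: M0 busy until I4 writes@24
I6 -> (26, 33, 38, 39)  // RAW R1: wait I5 write@32
I7 -> (40, 41, 46, 47)  // struct: M1 busy until I6 writes@39

I2 = (6, 7, 9, 10)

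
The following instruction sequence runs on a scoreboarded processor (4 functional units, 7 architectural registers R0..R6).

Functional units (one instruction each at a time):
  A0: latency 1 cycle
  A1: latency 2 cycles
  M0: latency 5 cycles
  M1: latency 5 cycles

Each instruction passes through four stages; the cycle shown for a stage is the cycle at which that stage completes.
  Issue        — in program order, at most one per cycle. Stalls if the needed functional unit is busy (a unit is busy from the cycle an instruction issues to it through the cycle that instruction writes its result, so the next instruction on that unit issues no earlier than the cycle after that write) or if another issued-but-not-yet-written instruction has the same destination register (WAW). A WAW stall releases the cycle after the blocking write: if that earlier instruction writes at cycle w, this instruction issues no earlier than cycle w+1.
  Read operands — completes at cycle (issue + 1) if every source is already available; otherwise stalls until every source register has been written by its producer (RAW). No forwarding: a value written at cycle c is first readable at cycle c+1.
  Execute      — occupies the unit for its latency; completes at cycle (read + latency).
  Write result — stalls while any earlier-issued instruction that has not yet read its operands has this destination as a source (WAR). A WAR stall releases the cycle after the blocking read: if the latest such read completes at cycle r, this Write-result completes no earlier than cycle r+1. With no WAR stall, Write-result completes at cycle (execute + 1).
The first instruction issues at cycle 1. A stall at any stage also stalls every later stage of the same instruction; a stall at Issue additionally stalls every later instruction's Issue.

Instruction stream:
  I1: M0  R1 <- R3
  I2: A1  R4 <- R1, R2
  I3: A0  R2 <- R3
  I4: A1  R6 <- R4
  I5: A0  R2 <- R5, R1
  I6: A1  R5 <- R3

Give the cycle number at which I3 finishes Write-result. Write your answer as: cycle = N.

t=1  I1→M0
t=2  I1 RO | I2→A1
t=3  I3→A0
t=4  I3 RO
t=5  I3 EX
t=7  I1 EX
t=8  I1 WR R1
t=9  I2 RO
t=10  I3 WR R2
t=11  I2 EX
t=12  I2 WR R4
t=13  I4→A1
t=14  I4 RO | I5→A0
t=15  I5 RO
t=16  I4 EX | I5 EX
t=17  I4 WR R6 | I5 WR R2
t=18  I6→A1
t=19  I6 RO
t=21  I6 EX
t=22  I6 WR R5

cycle = 10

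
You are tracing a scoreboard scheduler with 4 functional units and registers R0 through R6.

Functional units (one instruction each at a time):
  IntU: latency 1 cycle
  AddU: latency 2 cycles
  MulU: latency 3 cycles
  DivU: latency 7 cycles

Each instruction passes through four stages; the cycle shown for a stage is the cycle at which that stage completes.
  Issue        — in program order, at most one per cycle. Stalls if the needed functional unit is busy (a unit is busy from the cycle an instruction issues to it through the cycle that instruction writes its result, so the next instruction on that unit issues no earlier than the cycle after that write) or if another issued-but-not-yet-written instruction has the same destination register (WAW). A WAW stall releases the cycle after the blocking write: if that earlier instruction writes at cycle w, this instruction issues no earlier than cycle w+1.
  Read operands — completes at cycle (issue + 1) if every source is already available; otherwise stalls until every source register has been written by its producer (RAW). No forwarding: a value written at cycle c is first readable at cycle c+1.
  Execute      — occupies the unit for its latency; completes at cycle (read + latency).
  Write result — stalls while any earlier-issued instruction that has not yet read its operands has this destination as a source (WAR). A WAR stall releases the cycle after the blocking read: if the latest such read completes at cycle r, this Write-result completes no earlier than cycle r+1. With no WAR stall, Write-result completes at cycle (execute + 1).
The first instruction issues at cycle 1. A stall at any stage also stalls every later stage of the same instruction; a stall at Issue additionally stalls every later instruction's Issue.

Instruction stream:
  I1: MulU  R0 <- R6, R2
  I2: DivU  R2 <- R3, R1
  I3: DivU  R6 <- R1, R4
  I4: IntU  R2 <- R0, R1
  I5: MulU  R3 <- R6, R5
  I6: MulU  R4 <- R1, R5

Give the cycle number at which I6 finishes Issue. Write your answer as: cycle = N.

c1: I1→MulU
c2: I1 RO; I2→DivU
c3: I2 RO
c5: I1 EX
c6: I1 WR R0
c10: I2 EX
c11: I2 WR R2
c12: I3→DivU
c13: I3 RO; I4→IntU
c14: I4 RO; I5→MulU
c15: I4 EX
c16: I4 WR R2
c20: I3 EX
c21: I3 WR R6
c22: I5 RO
c25: I5 EX
c26: I5 WR R3
c27: I6→MulU
c28: I6 RO
c31: I6 EX
c32: I6 WR R4

cycle = 27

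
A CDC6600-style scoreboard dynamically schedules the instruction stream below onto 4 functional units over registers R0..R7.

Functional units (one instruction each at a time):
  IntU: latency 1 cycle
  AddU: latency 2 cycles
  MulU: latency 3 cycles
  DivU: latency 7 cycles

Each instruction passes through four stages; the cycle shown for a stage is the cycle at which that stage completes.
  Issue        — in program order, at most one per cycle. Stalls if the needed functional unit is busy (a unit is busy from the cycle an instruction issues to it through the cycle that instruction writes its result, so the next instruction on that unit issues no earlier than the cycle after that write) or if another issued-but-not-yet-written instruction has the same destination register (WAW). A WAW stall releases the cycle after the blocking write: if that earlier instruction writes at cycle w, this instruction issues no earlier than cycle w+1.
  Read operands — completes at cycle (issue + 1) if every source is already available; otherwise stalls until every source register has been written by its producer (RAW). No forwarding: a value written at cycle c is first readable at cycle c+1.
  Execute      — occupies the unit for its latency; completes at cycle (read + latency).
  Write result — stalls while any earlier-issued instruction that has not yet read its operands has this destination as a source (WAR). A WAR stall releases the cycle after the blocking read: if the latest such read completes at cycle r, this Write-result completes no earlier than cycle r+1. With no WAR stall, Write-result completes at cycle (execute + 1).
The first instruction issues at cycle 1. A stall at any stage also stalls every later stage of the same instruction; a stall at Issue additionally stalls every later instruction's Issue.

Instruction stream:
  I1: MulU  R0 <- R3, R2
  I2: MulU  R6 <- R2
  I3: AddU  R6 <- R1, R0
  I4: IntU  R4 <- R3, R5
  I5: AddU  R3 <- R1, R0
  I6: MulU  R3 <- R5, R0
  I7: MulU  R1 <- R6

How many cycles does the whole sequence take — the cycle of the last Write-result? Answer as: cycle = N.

cycle = 34

I1  is:1  ro:2  ex:5  wr:6
I2  is:7  ro:8  ex:11  wr:12  — struct: MulU busy until I1 writes@6
I3  is:13  ro:14  ex:16  wr:17  — WAW R6: wait I2 write@12
I4  is:14  ro:15  ex:16  wr:17
I5  is:18  ro:19  ex:21  wr:22  — struct: AddU busy until I3 writes@17
I6  is:23  ro:24  ex:27  wr:28  — WAW R3: wait I5 write@22
I7  is:29  ro:30  ex:33  wr:34  — struct: MulU busy until I6 writes@28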